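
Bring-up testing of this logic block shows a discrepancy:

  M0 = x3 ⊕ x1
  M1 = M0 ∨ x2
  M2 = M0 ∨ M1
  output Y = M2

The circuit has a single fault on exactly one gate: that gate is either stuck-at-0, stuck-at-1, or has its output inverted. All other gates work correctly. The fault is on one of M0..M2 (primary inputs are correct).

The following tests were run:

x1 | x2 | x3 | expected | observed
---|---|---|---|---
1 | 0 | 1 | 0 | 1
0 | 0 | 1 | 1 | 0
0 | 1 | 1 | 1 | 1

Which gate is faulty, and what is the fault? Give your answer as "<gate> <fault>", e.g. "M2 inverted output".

Fault-free values for test 1 (x1=1, x2=0, x3=1): M0=0, M1=0, M2=0, giving Y=0. Observed 1.
Test 1: faults giving observed 1 are {M0 stuck-at-1, M0 inverted output, M1 stuck-at-1, M1 inverted output, M2 stuck-at-1, M2 inverted output}.
Test 2 (x1=0, x2=0, x3=1): fault-free M0=1, M1=1, M2=1 → 1; observed 0. Eliminates M0 stuck-at-1, M1 stuck-at-1, M1 inverted output, M2 stuck-at-1.
Test 3 (x1=0, x2=1, x3=1): fault-free M0=1, M1=1, M2=1 → 1; observed 1. Eliminates M2 inverted output.
Only M0 inverted output is consistent with every test.

M0 inverted output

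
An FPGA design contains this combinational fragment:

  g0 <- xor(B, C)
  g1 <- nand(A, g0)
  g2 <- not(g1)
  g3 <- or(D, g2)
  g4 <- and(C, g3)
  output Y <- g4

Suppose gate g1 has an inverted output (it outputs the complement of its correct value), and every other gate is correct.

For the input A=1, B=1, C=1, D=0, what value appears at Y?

Propagate with g1 forced: g0=0, g1=0 [inverted output], g2=1, g3=1, g4=1.
So Y = 1. (Without the fault it would be 0.)

1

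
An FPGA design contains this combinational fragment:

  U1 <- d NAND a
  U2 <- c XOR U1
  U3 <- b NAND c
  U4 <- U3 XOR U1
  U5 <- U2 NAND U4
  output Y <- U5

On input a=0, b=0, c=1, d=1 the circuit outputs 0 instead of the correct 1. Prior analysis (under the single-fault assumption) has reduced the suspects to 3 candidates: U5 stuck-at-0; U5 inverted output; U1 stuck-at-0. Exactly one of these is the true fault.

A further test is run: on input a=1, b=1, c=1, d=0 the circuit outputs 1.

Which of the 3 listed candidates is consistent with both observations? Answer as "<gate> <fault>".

Evaluate each candidate on input a=1, b=1, c=1, d=0:
  U5 stuck-at-0: U1=1, U2=0, U3=0, U4=1, U5=0 [stuck-at-0] → 0 — eliminated
  U5 inverted output: U1=1, U2=0, U3=0, U4=1, U5=0 [inverted output] → 0 — eliminated
  U1 stuck-at-0: U1=0 [stuck-at-0], U2=1, U3=0, U4=0, U5=1 → 1 — matches
Only U1 stuck-at-0 reproduces the observed 1.

U1 stuck-at-0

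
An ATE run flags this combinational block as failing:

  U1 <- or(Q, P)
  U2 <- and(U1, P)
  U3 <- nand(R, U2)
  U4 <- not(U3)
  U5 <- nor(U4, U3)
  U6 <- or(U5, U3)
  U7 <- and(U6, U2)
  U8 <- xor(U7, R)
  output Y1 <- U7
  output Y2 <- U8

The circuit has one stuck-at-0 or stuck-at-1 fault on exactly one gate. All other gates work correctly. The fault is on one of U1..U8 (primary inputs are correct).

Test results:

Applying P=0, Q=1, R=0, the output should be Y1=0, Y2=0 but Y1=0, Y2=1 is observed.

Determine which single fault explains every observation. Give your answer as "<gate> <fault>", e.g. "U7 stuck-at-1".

Fault-free values for test 1 (P=0, Q=1, R=0): U1=1, U2=0, U3=1, U4=0, U5=0, U6=1, U7=0, U8=0, giving Y1=0, Y2=0. Observed Y1=0, Y2=1.
Test 1: faults giving observed Y1=0, Y2=1 are {U8 stuck-at-1}.
Only U8 stuck-at-1 is consistent with every test.

U8 stuck-at-1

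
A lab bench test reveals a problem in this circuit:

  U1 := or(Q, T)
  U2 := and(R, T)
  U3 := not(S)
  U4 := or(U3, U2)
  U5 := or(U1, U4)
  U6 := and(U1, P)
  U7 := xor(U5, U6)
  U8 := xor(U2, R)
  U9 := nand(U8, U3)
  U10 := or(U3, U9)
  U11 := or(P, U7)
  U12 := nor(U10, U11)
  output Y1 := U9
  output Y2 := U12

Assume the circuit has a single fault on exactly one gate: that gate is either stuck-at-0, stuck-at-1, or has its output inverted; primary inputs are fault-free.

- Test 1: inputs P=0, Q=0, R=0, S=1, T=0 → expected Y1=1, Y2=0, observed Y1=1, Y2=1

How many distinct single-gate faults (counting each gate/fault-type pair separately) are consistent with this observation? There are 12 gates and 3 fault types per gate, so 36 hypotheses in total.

4

Fault-free: U1=0, U2=0, U3=0, U4=0, U5=0, U6=0, U7=0, U8=0, U9=1, U10=1, U11=0, U12=0 → Y1=1, Y2=0. Observed Y1=1, Y2=1.
  U1: none of the 3 fault types match ✗
  U2: none of the 3 fault types match ✗
  U3: none of the 3 fault types match ✗
  U4: none of the 3 fault types match ✗
  U5: none of the 3 fault types match ✗
  U6: none of the 3 fault types match ✗
  U7: none of the 3 fault types match ✗
  U8: none of the 3 fault types match ✗
  U9: none of the 3 fault types match ✗
  U10: stuck-at-0, inverted output ✓; others ✗
  U11: none of the 3 fault types match ✗
  U12: stuck-at-1, inverted output ✓; others ✗
Consistent faults: {U10 stuck-at-0, U10 inverted output, U12 stuck-at-1, U12 inverted output} — 4 in all.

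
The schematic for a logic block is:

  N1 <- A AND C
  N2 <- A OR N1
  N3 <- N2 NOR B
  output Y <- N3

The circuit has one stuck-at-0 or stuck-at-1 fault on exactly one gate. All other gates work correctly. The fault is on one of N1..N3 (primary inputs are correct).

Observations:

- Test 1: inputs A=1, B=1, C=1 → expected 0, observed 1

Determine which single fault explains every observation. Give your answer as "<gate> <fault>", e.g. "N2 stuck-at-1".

N3 stuck-at-1

Fault-free values for test 1 (A=1, B=1, C=1): N1=1, N2=1, N3=0, giving Y=0. Observed 1.
Test 1: faults giving observed 1 are {N3 stuck-at-1}.
Only N3 stuck-at-1 is consistent with every test.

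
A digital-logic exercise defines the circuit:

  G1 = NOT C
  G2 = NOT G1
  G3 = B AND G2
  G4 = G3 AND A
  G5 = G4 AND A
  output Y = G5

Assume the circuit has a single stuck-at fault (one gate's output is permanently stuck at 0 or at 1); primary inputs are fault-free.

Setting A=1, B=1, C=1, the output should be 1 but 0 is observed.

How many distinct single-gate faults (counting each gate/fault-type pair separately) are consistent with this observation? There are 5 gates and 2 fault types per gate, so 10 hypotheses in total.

5

Fault-free: G1=0, G2=1, G3=1, G4=1, G5=1 → 1. Observed 0.
  G1 stuck-at-0: output 1 ✗
  G1 stuck-at-1: output 0 ✓
  G2 stuck-at-0: output 0 ✓
  G2 stuck-at-1: output 1 ✗
  G3 stuck-at-0: output 0 ✓
  G3 stuck-at-1: output 1 ✗
  G4 stuck-at-0: output 0 ✓
  G4 stuck-at-1: output 1 ✗
  G5 stuck-at-0: output 0 ✓
  G5 stuck-at-1: output 1 ✗
Consistent faults: {G1 stuck-at-1, G2 stuck-at-0, G3 stuck-at-0, G4 stuck-at-0, G5 stuck-at-0} — 5 in all.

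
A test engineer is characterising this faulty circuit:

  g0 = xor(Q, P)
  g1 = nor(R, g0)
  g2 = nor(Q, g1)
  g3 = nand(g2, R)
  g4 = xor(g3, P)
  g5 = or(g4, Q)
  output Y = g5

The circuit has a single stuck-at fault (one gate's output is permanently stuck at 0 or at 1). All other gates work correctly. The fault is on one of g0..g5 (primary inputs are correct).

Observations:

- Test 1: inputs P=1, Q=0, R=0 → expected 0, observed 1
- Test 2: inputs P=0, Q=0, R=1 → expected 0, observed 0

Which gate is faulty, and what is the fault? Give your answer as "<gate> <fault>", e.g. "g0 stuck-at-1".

g3 stuck-at-0

Fault-free values for test 1 (P=1, Q=0, R=0): g0=1, g1=0, g2=1, g3=1, g4=0, g5=0, giving Y=0. Observed 1.
Test 1: faults giving observed 1 are {g3 stuck-at-0, g4 stuck-at-1, g5 stuck-at-1}.
Test 2 (P=0, Q=0, R=1): fault-free g0=0, g1=0, g2=1, g3=0, g4=0, g5=0 → 0; observed 0. Eliminates g4 stuck-at-1, g5 stuck-at-1.
Only g3 stuck-at-0 is consistent with every test.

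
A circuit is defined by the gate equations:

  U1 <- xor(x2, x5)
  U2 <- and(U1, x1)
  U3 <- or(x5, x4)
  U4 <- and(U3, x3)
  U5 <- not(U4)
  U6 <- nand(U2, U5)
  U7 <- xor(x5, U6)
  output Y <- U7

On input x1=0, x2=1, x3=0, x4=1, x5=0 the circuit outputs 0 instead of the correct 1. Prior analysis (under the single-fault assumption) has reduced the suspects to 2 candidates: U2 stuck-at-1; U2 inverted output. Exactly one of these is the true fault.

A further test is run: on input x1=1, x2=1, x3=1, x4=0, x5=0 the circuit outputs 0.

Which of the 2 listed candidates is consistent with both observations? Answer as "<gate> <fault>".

U2 stuck-at-1

Evaluate each candidate on input x1=1, x2=1, x3=1, x4=0, x5=0:
  U2 stuck-at-1: U1=1, U2=1 [stuck-at-1], U3=0, U4=0, U5=1, U6=0, U7=0 → 0 — matches
  U2 inverted output: U1=1, U2=0 [inverted output], U3=0, U4=0, U5=1, U6=1, U7=1 → 1 — eliminated
Only U2 stuck-at-1 reproduces the observed 0.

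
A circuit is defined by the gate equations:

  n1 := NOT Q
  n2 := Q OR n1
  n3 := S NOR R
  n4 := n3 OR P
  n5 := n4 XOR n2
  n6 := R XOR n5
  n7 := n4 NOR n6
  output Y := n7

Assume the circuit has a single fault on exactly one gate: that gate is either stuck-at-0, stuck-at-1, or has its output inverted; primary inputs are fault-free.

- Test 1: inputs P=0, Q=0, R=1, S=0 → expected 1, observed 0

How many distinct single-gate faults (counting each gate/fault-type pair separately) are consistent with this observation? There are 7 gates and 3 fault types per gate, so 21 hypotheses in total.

Fault-free: n1=1, n2=1, n3=0, n4=0, n5=1, n6=0, n7=1 → 1. Observed 0.
  n1: stuck-at-0, inverted output ✓; others ✗
  n2: stuck-at-0, inverted output ✓; others ✗
  n3: stuck-at-1, inverted output ✓; others ✗
  n4: stuck-at-1, inverted output ✓; others ✗
  n5: stuck-at-0, inverted output ✓; others ✗
  n6: stuck-at-1, inverted output ✓; others ✗
  n7: stuck-at-0, inverted output ✓; others ✗
Consistent faults: {n1 stuck-at-0, n1 inverted output, n2 stuck-at-0, n2 inverted output, n3 stuck-at-1, n3 inverted output, n4 stuck-at-1, n4 inverted output, n5 stuck-at-0, n5 inverted output, n6 stuck-at-1, n6 inverted output, n7 stuck-at-0, n7 inverted output} — 14 in all.

14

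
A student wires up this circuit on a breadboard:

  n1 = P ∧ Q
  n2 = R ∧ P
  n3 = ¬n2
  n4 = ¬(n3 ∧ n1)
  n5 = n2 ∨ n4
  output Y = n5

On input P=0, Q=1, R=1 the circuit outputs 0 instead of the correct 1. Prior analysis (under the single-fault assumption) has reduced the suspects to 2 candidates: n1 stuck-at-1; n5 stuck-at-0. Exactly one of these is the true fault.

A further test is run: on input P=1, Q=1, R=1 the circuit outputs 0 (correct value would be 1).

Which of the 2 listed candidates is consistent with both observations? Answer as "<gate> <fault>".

Evaluate each candidate on input P=1, Q=1, R=1:
  n1 stuck-at-1: n1=1 [stuck-at-1], n2=1, n3=0, n4=1, n5=1 → 1 — eliminated
  n5 stuck-at-0: n1=1, n2=1, n3=0, n4=1, n5=0 [stuck-at-0] → 0 — matches
Only n5 stuck-at-0 reproduces the observed 0.

n5 stuck-at-0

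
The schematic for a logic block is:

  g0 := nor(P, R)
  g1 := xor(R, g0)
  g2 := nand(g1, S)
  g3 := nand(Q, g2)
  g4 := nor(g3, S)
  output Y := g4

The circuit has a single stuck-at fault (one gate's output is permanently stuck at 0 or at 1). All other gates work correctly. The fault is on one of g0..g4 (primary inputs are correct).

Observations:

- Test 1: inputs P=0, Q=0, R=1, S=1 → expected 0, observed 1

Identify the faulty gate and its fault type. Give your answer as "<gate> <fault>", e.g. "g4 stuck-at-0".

g4 stuck-at-1

Fault-free values for test 1 (P=0, Q=0, R=1, S=1): g0=0, g1=1, g2=0, g3=1, g4=0, giving Y=0. Observed 1.
Test 1: faults giving observed 1 are {g4 stuck-at-1}.
Only g4 stuck-at-1 is consistent with every test.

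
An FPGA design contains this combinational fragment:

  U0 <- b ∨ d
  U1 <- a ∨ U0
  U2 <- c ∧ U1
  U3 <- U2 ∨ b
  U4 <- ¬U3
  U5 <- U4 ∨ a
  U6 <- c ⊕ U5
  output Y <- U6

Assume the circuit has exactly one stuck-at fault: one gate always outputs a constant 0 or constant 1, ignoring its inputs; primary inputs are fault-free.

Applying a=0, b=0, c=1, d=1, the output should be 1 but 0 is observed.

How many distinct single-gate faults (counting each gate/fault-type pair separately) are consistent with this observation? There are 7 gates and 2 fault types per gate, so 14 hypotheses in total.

Fault-free: U0=1, U1=1, U2=1, U3=1, U4=0, U5=0, U6=1 → 1. Observed 0.
  U0 stuck-at-0: output 0 ✓
  U0 stuck-at-1: output 1 ✗
  U1 stuck-at-0: output 0 ✓
  U1 stuck-at-1: output 1 ✗
  U2 stuck-at-0: output 0 ✓
  U2 stuck-at-1: output 1 ✗
  U3 stuck-at-0: output 0 ✓
  U3 stuck-at-1: output 1 ✗
  U4 stuck-at-0: output 1 ✗
  U4 stuck-at-1: output 0 ✓
  U5 stuck-at-0: output 1 ✗
  U5 stuck-at-1: output 0 ✓
  U6 stuck-at-0: output 0 ✓
  U6 stuck-at-1: output 1 ✗
Consistent faults: {U0 stuck-at-0, U1 stuck-at-0, U2 stuck-at-0, U3 stuck-at-0, U4 stuck-at-1, U5 stuck-at-1, U6 stuck-at-0} — 7 in all.

7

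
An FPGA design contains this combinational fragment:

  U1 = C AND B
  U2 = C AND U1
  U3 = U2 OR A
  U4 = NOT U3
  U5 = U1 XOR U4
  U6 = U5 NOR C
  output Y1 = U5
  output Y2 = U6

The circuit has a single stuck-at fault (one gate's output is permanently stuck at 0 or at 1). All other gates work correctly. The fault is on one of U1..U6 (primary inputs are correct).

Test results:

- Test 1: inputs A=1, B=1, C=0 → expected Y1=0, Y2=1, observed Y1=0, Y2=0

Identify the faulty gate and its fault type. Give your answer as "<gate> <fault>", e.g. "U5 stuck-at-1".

Fault-free values for test 1 (A=1, B=1, C=0): U1=0, U2=0, U3=1, U4=0, U5=0, U6=1, giving Y1=0, Y2=1. Observed Y1=0, Y2=0.
Test 1: faults giving observed Y1=0, Y2=0 are {U6 stuck-at-0}.
Only U6 stuck-at-0 is consistent with every test.

U6 stuck-at-0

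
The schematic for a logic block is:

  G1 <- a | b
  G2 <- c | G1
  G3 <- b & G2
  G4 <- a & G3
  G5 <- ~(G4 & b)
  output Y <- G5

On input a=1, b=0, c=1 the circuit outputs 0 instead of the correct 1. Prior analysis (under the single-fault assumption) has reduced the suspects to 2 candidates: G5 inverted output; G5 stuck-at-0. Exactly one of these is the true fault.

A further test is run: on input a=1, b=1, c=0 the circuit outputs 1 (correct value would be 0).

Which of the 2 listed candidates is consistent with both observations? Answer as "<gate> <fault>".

G5 inverted output

Evaluate each candidate on input a=1, b=1, c=0:
  G5 inverted output: G1=1, G2=1, G3=1, G4=1, G5=1 [inverted output] → 1 — matches
  G5 stuck-at-0: G1=1, G2=1, G3=1, G4=1, G5=0 [stuck-at-0] → 0 — eliminated
Only G5 inverted output reproduces the observed 1.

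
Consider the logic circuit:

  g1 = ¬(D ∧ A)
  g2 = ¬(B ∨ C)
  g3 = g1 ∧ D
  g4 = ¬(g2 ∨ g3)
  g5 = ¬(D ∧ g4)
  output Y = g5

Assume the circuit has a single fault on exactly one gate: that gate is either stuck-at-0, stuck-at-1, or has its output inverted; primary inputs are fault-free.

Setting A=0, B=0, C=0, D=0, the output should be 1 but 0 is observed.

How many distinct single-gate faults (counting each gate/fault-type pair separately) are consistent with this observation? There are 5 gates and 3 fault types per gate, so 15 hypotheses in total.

Fault-free: g1=1, g2=1, g3=0, g4=0, g5=1 → 1. Observed 0.
  g1: none of the 3 fault types match ✗
  g2: none of the 3 fault types match ✗
  g3: none of the 3 fault types match ✗
  g4: none of the 3 fault types match ✗
  g5: stuck-at-0, inverted output ✓; others ✗
Consistent faults: {g5 stuck-at-0, g5 inverted output} — 2 in all.

2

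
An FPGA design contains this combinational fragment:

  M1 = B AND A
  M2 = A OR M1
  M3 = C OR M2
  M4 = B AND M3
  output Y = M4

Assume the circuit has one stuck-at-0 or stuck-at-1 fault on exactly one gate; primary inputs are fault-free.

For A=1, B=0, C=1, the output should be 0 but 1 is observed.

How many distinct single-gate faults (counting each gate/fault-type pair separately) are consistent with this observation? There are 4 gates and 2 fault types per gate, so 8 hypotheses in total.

1

Fault-free: M1=0, M2=1, M3=1, M4=0 → 0. Observed 1.
  M1 stuck-at-0: output 0 ✗
  M1 stuck-at-1: output 0 ✗
  M2 stuck-at-0: output 0 ✗
  M2 stuck-at-1: output 0 ✗
  M3 stuck-at-0: output 0 ✗
  M3 stuck-at-1: output 0 ✗
  M4 stuck-at-0: output 0 ✗
  M4 stuck-at-1: output 1 ✓
Consistent faults: {M4 stuck-at-1} — 1 in all.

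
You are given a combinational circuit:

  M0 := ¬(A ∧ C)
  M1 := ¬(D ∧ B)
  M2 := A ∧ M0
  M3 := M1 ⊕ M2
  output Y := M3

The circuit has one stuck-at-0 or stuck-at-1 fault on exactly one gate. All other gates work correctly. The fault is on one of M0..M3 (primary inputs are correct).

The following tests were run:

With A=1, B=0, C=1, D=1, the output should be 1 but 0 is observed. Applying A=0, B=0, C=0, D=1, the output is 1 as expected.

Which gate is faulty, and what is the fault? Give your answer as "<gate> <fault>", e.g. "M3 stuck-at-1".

Fault-free values for test 1 (A=1, B=0, C=1, D=1): M0=0, M1=1, M2=0, M3=1, giving Y=1. Observed 0.
Test 1: faults giving observed 0 are {M0 stuck-at-1, M1 stuck-at-0, M2 stuck-at-1, M3 stuck-at-0}.
Test 2 (A=0, B=0, C=0, D=1): fault-free M0=1, M1=1, M2=0, M3=1 → 1; observed 1. Eliminates M1 stuck-at-0, M2 stuck-at-1, M3 stuck-at-0.
Only M0 stuck-at-1 is consistent with every test.

M0 stuck-at-1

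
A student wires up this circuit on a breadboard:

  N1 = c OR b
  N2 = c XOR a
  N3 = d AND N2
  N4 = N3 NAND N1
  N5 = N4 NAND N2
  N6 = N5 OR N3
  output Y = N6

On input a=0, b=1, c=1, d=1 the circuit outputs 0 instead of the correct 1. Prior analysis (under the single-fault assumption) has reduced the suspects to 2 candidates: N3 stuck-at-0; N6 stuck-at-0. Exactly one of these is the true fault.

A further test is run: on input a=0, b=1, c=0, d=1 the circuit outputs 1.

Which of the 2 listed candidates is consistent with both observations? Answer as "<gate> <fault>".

Evaluate each candidate on input a=0, b=1, c=0, d=1:
  N3 stuck-at-0: N1=1, N2=0, N3=0 [stuck-at-0], N4=1, N5=1, N6=1 → 1 — matches
  N6 stuck-at-0: N1=1, N2=0, N3=0, N4=1, N5=1, N6=0 [stuck-at-0] → 0 — eliminated
Only N3 stuck-at-0 reproduces the observed 1.

N3 stuck-at-0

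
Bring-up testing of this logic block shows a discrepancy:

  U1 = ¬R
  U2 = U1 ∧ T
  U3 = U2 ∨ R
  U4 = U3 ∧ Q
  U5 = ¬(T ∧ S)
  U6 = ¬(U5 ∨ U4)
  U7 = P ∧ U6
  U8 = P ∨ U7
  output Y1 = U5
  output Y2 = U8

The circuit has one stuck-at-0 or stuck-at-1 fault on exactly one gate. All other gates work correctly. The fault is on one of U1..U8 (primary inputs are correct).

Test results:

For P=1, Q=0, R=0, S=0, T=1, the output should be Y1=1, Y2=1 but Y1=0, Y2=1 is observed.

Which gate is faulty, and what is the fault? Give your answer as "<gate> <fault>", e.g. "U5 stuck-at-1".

Fault-free values for test 1 (P=1, Q=0, R=0, S=0, T=1): U1=1, U2=1, U3=1, U4=0, U5=1, U6=0, U7=0, U8=1, giving Y1=1, Y2=1. Observed Y1=0, Y2=1.
Test 1: faults giving observed Y1=0, Y2=1 are {U5 stuck-at-0}.
Only U5 stuck-at-0 is consistent with every test.

U5 stuck-at-0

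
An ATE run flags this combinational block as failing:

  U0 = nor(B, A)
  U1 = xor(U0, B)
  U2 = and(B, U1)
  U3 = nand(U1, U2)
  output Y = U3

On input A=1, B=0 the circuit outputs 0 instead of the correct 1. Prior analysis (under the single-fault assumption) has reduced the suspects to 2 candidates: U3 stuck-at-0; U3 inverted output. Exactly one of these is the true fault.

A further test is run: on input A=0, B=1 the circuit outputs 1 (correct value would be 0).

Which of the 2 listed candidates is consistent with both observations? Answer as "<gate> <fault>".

U3 inverted output

Evaluate each candidate on input A=0, B=1:
  U3 stuck-at-0: U0=0, U1=1, U2=1, U3=0 [stuck-at-0] → 0 — eliminated
  U3 inverted output: U0=0, U1=1, U2=1, U3=1 [inverted output] → 1 — matches
Only U3 inverted output reproduces the observed 1.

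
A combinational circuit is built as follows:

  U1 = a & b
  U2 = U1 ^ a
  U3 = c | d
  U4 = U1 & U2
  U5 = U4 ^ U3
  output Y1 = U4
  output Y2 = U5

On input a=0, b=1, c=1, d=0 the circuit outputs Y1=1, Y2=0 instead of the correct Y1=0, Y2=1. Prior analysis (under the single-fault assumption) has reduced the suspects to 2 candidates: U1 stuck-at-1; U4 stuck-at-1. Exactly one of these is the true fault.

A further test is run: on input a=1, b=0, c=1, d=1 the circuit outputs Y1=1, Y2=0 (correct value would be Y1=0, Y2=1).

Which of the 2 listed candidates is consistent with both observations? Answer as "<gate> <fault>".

U4 stuck-at-1

Evaluate each candidate on input a=1, b=0, c=1, d=1:
  U1 stuck-at-1: U1=1 [stuck-at-1], U2=0, U3=1, U4=0, U5=1 → Y1=0, Y2=1 — eliminated
  U4 stuck-at-1: U1=0, U2=1, U3=1, U4=1 [stuck-at-1], U5=0 → Y1=1, Y2=0 — matches
Only U4 stuck-at-1 reproduces the observed Y1=1, Y2=0.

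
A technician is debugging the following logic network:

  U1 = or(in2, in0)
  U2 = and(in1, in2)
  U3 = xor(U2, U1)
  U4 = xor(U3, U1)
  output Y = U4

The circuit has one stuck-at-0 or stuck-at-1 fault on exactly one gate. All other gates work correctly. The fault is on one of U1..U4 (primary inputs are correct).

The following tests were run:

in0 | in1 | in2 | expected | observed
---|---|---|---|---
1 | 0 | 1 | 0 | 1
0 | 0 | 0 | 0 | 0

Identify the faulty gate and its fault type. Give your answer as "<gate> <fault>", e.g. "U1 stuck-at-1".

Fault-free values for test 1 (in0=1, in1=0, in2=1): U1=1, U2=0, U3=1, U4=0, giving Y=0. Observed 1.
Test 1: faults giving observed 1 are {U2 stuck-at-1, U3 stuck-at-0, U4 stuck-at-1}.
Test 2 (in0=0, in1=0, in2=0): fault-free U1=0, U2=0, U3=0, U4=0 → 0; observed 0. Eliminates U2 stuck-at-1, U4 stuck-at-1.
Only U3 stuck-at-0 is consistent with every test.

U3 stuck-at-0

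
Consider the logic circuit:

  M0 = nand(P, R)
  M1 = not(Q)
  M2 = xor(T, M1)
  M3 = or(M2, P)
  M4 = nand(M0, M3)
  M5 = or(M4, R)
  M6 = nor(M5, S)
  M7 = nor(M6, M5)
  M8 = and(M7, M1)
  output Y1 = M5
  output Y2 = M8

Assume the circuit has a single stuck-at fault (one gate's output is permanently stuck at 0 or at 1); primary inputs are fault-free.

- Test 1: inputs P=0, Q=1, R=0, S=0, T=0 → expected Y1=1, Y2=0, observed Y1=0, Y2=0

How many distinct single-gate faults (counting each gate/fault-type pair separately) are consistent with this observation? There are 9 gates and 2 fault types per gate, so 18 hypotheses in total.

5

Fault-free: M0=1, M1=0, M2=0, M3=0, M4=1, M5=1, M6=0, M7=0, M8=0 → Y1=1, Y2=0. Observed Y1=0, Y2=0.
  M0: none of the 2 fault types match ✗
  M1: stuck-at-1 ✓; others ✗
  M2: stuck-at-1 ✓; others ✗
  M3: stuck-at-1 ✓; others ✗
  M4: stuck-at-0 ✓; others ✗
  M5: stuck-at-0 ✓; others ✗
  M6: none of the 2 fault types match ✗
  M7: none of the 2 fault types match ✗
  M8: none of the 2 fault types match ✗
Consistent faults: {M1 stuck-at-1, M2 stuck-at-1, M3 stuck-at-1, M4 stuck-at-0, M5 stuck-at-0} — 5 in all.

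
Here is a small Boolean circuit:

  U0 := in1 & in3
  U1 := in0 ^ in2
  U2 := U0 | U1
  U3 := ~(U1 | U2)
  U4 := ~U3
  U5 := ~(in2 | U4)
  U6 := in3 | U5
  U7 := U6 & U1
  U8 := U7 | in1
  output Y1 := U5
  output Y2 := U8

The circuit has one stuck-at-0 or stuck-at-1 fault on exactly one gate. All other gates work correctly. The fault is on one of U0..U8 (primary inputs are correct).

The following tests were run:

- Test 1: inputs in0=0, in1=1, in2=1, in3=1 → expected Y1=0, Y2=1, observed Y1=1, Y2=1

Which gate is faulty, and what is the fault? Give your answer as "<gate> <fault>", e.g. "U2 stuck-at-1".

Fault-free values for test 1 (in0=0, in1=1, in2=1, in3=1): U0=1, U1=1, U2=1, U3=0, U4=1, U5=0, U6=1, U7=1, U8=1, giving Y1=0, Y2=1. Observed Y1=1, Y2=1.
Test 1: faults giving observed Y1=1, Y2=1 are {U5 stuck-at-1}.
Only U5 stuck-at-1 is consistent with every test.

U5 stuck-at-1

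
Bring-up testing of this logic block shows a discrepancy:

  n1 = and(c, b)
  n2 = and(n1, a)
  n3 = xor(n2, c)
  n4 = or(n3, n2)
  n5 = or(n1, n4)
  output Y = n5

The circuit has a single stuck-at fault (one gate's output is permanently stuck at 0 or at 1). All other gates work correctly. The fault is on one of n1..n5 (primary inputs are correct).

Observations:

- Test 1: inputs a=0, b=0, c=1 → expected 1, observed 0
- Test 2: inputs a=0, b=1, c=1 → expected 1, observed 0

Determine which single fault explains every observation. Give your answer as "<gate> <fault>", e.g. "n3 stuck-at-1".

Fault-free values for test 1 (a=0, b=0, c=1): n1=0, n2=0, n3=1, n4=1, n5=1, giving Y=1. Observed 0.
Test 1: faults giving observed 0 are {n3 stuck-at-0, n4 stuck-at-0, n5 stuck-at-0}.
Test 2 (a=0, b=1, c=1): fault-free n1=1, n2=0, n3=1, n4=1, n5=1 → 1; observed 0. Eliminates n3 stuck-at-0, n4 stuck-at-0.
Only n5 stuck-at-0 is consistent with every test.

n5 stuck-at-0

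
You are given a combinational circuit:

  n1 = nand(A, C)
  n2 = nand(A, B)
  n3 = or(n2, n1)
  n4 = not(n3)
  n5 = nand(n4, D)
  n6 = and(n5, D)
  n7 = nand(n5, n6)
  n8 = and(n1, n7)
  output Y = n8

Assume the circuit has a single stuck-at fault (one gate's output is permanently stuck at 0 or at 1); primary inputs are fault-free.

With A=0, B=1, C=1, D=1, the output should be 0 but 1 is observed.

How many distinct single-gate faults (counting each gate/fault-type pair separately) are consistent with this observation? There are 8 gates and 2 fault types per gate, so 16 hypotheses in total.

6

Fault-free: n1=1, n2=1, n3=1, n4=0, n5=1, n6=1, n7=0, n8=0 → 0. Observed 1.
  n1: none of the 2 fault types match ✗
  n2: none of the 2 fault types match ✗
  n3: stuck-at-0 ✓; others ✗
  n4: stuck-at-1 ✓; others ✗
  n5: stuck-at-0 ✓; others ✗
  n6: stuck-at-0 ✓; others ✗
  n7: stuck-at-1 ✓; others ✗
  n8: stuck-at-1 ✓; others ✗
Consistent faults: {n3 stuck-at-0, n4 stuck-at-1, n5 stuck-at-0, n6 stuck-at-0, n7 stuck-at-1, n8 stuck-at-1} — 6 in all.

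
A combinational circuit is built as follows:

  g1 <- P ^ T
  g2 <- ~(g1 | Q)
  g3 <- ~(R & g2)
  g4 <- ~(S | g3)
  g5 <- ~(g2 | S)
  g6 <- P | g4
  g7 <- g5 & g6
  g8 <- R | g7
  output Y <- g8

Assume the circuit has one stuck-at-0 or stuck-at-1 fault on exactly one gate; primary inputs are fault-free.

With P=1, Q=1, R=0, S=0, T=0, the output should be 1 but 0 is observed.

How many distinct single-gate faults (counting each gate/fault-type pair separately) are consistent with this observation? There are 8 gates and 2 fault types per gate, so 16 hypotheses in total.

Fault-free: g1=1, g2=0, g3=1, g4=0, g5=1, g6=1, g7=1, g8=1 → 1. Observed 0.
  g1: none of the 2 fault types match ✗
  g2: stuck-at-1 ✓; others ✗
  g3: none of the 2 fault types match ✗
  g4: none of the 2 fault types match ✗
  g5: stuck-at-0 ✓; others ✗
  g6: stuck-at-0 ✓; others ✗
  g7: stuck-at-0 ✓; others ✗
  g8: stuck-at-0 ✓; others ✗
Consistent faults: {g2 stuck-at-1, g5 stuck-at-0, g6 stuck-at-0, g7 stuck-at-0, g8 stuck-at-0} — 5 in all.

5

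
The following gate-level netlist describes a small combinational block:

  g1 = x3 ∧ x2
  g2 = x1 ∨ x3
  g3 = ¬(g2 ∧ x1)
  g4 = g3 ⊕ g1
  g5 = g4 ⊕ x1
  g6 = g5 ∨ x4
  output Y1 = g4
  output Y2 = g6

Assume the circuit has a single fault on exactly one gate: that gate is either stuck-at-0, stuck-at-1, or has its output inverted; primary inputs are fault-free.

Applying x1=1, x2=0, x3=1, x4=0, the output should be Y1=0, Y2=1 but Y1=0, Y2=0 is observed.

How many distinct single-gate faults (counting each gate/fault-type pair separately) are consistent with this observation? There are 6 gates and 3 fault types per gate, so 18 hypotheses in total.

4

Fault-free: g1=0, g2=1, g3=0, g4=0, g5=1, g6=1 → Y1=0, Y2=1. Observed Y1=0, Y2=0.
  g1: none of the 3 fault types match ✗
  g2: none of the 3 fault types match ✗
  g3: none of the 3 fault types match ✗
  g4: none of the 3 fault types match ✗
  g5: stuck-at-0, inverted output ✓; others ✗
  g6: stuck-at-0, inverted output ✓; others ✗
Consistent faults: {g5 stuck-at-0, g5 inverted output, g6 stuck-at-0, g6 inverted output} — 4 in all.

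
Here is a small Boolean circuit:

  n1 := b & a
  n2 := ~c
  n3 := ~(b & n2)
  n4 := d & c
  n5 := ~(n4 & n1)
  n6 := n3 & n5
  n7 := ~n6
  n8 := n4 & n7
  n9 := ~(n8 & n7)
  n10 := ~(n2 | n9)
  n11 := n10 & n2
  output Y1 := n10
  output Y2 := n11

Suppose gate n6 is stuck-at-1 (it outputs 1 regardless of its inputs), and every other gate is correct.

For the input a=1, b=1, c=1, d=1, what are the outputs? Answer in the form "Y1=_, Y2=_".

Y1=0, Y2=0

Propagate with n6 forced: n1=1, n2=0, n3=1, n4=1, n5=0, n6=1 [stuck-at-1], n7=0, n8=0, n9=1, n10=0, n11=0.
So the outputs are Y1=0, Y2=0. (Without the fault they would be Y1=1, Y2=0.)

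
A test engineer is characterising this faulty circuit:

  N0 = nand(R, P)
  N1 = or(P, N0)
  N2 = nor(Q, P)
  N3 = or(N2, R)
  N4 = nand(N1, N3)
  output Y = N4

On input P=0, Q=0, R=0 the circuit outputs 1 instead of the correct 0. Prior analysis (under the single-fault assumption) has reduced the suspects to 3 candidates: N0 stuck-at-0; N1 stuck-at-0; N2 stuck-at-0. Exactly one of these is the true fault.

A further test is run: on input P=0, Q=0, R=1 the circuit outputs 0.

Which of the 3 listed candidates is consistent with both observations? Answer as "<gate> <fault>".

N2 stuck-at-0

Evaluate each candidate on input P=0, Q=0, R=1:
  N0 stuck-at-0: N0=0 [stuck-at-0], N1=0, N2=1, N3=1, N4=1 → 1 — eliminated
  N1 stuck-at-0: N0=1, N1=0 [stuck-at-0], N2=1, N3=1, N4=1 → 1 — eliminated
  N2 stuck-at-0: N0=1, N1=1, N2=0 [stuck-at-0], N3=1, N4=0 → 0 — matches
Only N2 stuck-at-0 reproduces the observed 0.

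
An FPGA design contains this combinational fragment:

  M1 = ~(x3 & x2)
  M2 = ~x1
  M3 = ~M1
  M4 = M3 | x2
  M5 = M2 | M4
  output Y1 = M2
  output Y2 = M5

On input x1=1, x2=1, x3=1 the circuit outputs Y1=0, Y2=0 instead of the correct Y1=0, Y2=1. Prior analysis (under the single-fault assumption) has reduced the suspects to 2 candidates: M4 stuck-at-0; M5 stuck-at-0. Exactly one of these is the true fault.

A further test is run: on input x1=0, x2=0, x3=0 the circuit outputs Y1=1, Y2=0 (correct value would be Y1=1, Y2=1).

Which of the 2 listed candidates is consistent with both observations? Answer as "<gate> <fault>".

Evaluate each candidate on input x1=0, x2=0, x3=0:
  M4 stuck-at-0: M1=1, M2=1, M3=0, M4=0 [stuck-at-0], M5=1 → Y1=1, Y2=1 — eliminated
  M5 stuck-at-0: M1=1, M2=1, M3=0, M4=0, M5=0 [stuck-at-0] → Y1=1, Y2=0 — matches
Only M5 stuck-at-0 reproduces the observed Y1=1, Y2=0.

M5 stuck-at-0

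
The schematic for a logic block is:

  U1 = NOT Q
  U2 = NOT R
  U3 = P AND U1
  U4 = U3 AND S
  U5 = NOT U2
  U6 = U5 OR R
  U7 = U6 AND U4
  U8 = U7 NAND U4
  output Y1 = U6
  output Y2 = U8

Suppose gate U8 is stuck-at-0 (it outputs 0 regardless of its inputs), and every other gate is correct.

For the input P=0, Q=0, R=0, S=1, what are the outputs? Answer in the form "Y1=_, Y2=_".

Y1=0, Y2=0

Propagate with U8 forced: U1=1, U2=1, U3=0, U4=0, U5=0, U6=0, U7=0, U8=0 [stuck-at-0].
So the outputs are Y1=0, Y2=0. (Without the fault they would be Y1=0, Y2=1.)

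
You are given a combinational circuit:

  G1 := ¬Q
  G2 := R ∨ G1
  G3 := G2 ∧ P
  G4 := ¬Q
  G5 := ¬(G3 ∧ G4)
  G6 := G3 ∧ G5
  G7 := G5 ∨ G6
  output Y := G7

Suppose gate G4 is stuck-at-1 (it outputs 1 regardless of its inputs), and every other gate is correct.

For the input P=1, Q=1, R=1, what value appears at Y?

0

Propagate with G4 forced: G1=0, G2=1, G3=1, G4=1 [stuck-at-1], G5=0, G6=0, G7=0.
So Y = 0. (Without the fault it would be 1.)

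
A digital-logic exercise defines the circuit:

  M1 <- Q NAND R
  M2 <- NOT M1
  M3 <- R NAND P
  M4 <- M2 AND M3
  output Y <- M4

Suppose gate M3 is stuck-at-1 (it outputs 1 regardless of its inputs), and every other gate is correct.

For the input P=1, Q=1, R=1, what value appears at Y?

1

Propagate with M3 forced: M1=0, M2=1, M3=1 [stuck-at-1], M4=1.
So Y = 1. (Without the fault it would be 0.)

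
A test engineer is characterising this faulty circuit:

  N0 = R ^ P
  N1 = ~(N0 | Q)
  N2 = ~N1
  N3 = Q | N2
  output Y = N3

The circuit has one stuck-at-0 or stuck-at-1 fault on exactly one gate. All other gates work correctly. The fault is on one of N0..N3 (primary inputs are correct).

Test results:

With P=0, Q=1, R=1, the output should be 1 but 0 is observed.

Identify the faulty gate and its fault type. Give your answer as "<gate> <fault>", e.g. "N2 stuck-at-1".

N3 stuck-at-0

Fault-free values for test 1 (P=0, Q=1, R=1): N0=1, N1=0, N2=1, N3=1, giving Y=1. Observed 0.
Test 1: faults giving observed 0 are {N3 stuck-at-0}.
Only N3 stuck-at-0 is consistent with every test.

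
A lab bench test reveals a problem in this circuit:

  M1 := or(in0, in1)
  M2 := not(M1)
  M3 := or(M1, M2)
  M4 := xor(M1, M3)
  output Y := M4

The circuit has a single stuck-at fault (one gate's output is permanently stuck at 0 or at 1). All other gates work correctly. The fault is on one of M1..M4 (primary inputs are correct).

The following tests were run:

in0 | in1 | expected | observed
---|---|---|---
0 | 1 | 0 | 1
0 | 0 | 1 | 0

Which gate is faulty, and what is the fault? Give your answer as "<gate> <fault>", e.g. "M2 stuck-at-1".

M3 stuck-at-0

Fault-free values for test 1 (in0=0, in1=1): M1=1, M2=0, M3=1, M4=0, giving Y=0. Observed 1.
Test 1: faults giving observed 1 are {M1 stuck-at-0, M3 stuck-at-0, M4 stuck-at-1}.
Test 2 (in0=0, in1=0): fault-free M1=0, M2=1, M3=1, M4=1 → 1; observed 0. Eliminates M1 stuck-at-0, M4 stuck-at-1.
Only M3 stuck-at-0 is consistent with every test.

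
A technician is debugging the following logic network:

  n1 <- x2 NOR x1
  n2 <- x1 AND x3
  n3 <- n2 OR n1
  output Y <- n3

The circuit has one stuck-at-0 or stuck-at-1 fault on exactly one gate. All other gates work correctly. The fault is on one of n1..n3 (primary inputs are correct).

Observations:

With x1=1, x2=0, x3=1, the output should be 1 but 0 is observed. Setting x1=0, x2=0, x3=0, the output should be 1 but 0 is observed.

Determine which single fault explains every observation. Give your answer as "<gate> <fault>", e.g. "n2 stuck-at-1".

n3 stuck-at-0

Fault-free values for test 1 (x1=1, x2=0, x3=1): n1=0, n2=1, n3=1, giving Y=1. Observed 0.
Test 1: faults giving observed 0 are {n2 stuck-at-0, n3 stuck-at-0}.
Test 2 (x1=0, x2=0, x3=0): fault-free n1=1, n2=0, n3=1 → 1; observed 0. Eliminates n2 stuck-at-0.
Only n3 stuck-at-0 is consistent with every test.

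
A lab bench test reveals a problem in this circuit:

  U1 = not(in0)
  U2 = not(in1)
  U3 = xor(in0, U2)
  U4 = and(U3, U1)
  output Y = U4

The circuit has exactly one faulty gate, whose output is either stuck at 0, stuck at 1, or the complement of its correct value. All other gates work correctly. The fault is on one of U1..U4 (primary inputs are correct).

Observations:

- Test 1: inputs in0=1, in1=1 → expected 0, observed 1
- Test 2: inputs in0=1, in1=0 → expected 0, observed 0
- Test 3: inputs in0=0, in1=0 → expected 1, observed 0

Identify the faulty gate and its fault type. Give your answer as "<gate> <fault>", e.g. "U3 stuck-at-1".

U1 inverted output

Fault-free values for test 1 (in0=1, in1=1): U1=0, U2=0, U3=1, U4=0, giving Y=0. Observed 1.
Test 1: faults giving observed 1 are {U1 stuck-at-1, U1 inverted output, U4 stuck-at-1, U4 inverted output}.
Test 2 (in0=1, in1=0): fault-free U1=0, U2=1, U3=0, U4=0 → 0; observed 0. Eliminates U4 stuck-at-1, U4 inverted output.
Test 3 (in0=0, in1=0): fault-free U1=1, U2=1, U3=1, U4=1 → 1; observed 0. Eliminates U1 stuck-at-1.
Only U1 inverted output is consistent with every test.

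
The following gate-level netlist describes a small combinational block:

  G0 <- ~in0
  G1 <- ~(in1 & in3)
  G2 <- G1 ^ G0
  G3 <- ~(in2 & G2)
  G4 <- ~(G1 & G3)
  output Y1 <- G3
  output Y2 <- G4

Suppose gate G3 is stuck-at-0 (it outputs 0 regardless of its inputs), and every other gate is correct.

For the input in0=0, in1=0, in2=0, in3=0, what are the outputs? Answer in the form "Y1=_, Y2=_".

Propagate with G3 forced: G0=1, G1=1, G2=0, G3=0 [stuck-at-0], G4=1.
So the outputs are Y1=0, Y2=1. (Without the fault they would be Y1=1, Y2=0.)

Y1=0, Y2=1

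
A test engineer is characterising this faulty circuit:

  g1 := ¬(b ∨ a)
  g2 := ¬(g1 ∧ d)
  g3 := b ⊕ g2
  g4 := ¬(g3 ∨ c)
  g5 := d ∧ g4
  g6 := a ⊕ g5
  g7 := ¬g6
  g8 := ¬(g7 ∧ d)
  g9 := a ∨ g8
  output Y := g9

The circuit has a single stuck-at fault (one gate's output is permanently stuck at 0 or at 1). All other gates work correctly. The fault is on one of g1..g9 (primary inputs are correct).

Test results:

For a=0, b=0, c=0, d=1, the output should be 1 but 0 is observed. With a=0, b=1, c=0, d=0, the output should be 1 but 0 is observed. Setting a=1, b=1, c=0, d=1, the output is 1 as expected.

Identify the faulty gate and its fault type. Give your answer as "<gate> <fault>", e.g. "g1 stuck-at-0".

g8 stuck-at-0

Fault-free values for test 1 (a=0, b=0, c=0, d=1): g1=1, g2=0, g3=0, g4=1, g5=1, g6=1, g7=0, g8=1, g9=1, giving Y=1. Observed 0.
Test 1: faults giving observed 0 are {g1 stuck-at-0, g2 stuck-at-1, g3 stuck-at-1, g4 stuck-at-0, g5 stuck-at-0, g6 stuck-at-0, g7 stuck-at-1, g8 stuck-at-0, g9 stuck-at-0}.
Test 2 (a=0, b=1, c=0, d=0): fault-free g1=0, g2=1, g3=0, g4=1, g5=0, g6=0, g7=1, g8=1, g9=1 → 1; observed 0. Eliminates g1 stuck-at-0, g2 stuck-at-1, g3 stuck-at-1, g4 stuck-at-0, g5 stuck-at-0, g6 stuck-at-0, g7 stuck-at-1.
Test 3 (a=1, b=1, c=0, d=1): fault-free g1=0, g2=1, g3=0, g4=1, g5=1, g6=0, g7=1, g8=0, g9=1 → 1; observed 1. Eliminates g9 stuck-at-0.
Only g8 stuck-at-0 is consistent with every test.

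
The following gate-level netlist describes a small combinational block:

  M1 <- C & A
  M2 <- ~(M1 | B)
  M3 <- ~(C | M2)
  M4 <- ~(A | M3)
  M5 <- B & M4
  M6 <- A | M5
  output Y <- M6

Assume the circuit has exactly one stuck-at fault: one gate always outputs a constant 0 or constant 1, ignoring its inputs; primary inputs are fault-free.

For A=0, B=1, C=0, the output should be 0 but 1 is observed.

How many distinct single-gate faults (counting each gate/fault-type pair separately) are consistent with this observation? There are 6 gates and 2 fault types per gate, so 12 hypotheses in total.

Fault-free: M1=0, M2=0, M3=1, M4=0, M5=0, M6=0 → 0. Observed 1.
  M1 stuck-at-0: output 0 ✗
  M1 stuck-at-1: output 0 ✗
  M2 stuck-at-0: output 0 ✗
  M2 stuck-at-1: output 1 ✓
  M3 stuck-at-0: output 1 ✓
  M3 stuck-at-1: output 0 ✗
  M4 stuck-at-0: output 0 ✗
  M4 stuck-at-1: output 1 ✓
  M5 stuck-at-0: output 0 ✗
  M5 stuck-at-1: output 1 ✓
  M6 stuck-at-0: output 0 ✗
  M6 stuck-at-1: output 1 ✓
Consistent faults: {M2 stuck-at-1, M3 stuck-at-0, M4 stuck-at-1, M5 stuck-at-1, M6 stuck-at-1} — 5 in all.

5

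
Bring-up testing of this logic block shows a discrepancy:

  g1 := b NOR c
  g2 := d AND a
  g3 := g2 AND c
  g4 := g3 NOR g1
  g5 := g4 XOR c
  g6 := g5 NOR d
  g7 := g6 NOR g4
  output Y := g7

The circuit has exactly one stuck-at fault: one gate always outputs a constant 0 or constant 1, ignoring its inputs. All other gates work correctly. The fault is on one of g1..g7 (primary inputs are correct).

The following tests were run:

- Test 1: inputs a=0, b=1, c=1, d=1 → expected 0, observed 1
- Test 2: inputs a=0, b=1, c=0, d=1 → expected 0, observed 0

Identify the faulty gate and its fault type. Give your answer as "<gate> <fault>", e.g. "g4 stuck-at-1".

g2 stuck-at-1

Fault-free values for test 1 (a=0, b=1, c=1, d=1): g1=0, g2=0, g3=0, g4=1, g5=0, g6=0, g7=0, giving Y=0. Observed 1.
Test 1: faults giving observed 1 are {g1 stuck-at-1, g2 stuck-at-1, g3 stuck-at-1, g4 stuck-at-0, g7 stuck-at-1}.
Test 2 (a=0, b=1, c=0, d=1): fault-free g1=0, g2=0, g3=0, g4=1, g5=1, g6=0, g7=0 → 0; observed 0. Eliminates g1 stuck-at-1, g3 stuck-at-1, g4 stuck-at-0, g7 stuck-at-1.
Only g2 stuck-at-1 is consistent with every test.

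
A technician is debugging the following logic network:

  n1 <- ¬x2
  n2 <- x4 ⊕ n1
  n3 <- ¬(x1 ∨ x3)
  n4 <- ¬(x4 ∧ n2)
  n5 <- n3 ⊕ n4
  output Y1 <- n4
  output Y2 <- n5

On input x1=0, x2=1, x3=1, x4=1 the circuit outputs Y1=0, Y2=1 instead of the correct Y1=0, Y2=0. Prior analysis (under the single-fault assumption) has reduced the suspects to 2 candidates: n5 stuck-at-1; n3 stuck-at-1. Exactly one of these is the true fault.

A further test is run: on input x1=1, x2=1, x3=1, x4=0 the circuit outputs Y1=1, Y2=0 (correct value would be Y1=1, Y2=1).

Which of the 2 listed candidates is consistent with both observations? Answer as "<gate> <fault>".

Evaluate each candidate on input x1=1, x2=1, x3=1, x4=0:
  n5 stuck-at-1: n1=0, n2=0, n3=0, n4=1, n5=1 [stuck-at-1] → Y1=1, Y2=1 — eliminated
  n3 stuck-at-1: n1=0, n2=0, n3=1 [stuck-at-1], n4=1, n5=0 → Y1=1, Y2=0 — matches
Only n3 stuck-at-1 reproduces the observed Y1=1, Y2=0.

n3 stuck-at-1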